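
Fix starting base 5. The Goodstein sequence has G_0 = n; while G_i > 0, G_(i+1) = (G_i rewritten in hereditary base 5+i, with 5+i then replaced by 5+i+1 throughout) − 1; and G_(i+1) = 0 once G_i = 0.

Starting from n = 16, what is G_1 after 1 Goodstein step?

18

16 —HB5→ 3·5 + 1 —bump→ 3·6 + 1 = 19 —(−1)→ 18
18 —HB6→ 3·6 —bump→ 3·7 = 21 —(−1)→ 20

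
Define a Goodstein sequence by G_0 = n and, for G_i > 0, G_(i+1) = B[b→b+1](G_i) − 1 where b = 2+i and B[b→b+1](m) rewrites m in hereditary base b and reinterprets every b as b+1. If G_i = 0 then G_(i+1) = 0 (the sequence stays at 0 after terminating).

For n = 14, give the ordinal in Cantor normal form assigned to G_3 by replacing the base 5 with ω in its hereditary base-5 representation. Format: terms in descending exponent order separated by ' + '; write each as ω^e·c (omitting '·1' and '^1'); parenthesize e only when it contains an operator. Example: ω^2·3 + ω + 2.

ω^(ω + 1) + ω^ω

G_0 = 14. HB_2(14) = 2^(2 + 1) + 2^2 + 2. Bump = 111. G_1 = 110.
G_1 = 110. HB_3(110) = 3^(3 + 1) + 3^3 + 2. Bump = 1282. G_2 = 1281.
G_2 = 1281. HB_4(1281) = 4^(4 + 1) + 4^4 + 1. Bump = 18751. G_3 = 18750.
G_3 = 18750. HB_5(18750) = 5^(5 + 1) + 5^5. Bump = 326592. G_4 = 326591.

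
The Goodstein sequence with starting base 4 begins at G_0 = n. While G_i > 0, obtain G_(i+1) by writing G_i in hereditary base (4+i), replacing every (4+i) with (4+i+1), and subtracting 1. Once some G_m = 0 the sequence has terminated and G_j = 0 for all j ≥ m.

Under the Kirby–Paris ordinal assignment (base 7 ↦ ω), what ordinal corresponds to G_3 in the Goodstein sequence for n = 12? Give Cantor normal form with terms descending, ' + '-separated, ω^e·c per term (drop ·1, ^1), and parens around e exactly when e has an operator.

ω·2 + 2

[0] 12 ≡ 3·4 (base 4). Lift 5: 15. −1: 14.
[1] 14 ≡ 2·5 + 4 (base 5). Lift 6: 16. −1: 15.
[2] 15 ≡ 2·6 + 3 (base 6). Lift 7: 17. −1: 16.
[3] 16 ≡ 2·7 + 2 (base 7). Lift 8: 18. −1: 17.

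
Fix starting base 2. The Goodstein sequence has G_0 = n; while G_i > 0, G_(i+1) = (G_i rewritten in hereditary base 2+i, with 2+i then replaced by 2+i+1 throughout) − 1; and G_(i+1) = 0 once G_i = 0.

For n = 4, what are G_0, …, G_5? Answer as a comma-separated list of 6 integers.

G_0 = 4. HB_2(4) = 2^2. Bump = 27. G_1 = 26.
G_1 = 26. HB_3(26) = 2·3^2 + 2·3 + 2. Bump = 42. G_2 = 41.
G_2 = 41. HB_4(41) = 2·4^2 + 2·4 + 1. Bump = 61. G_3 = 60.
G_3 = 60. HB_5(60) = 2·5^2 + 2·5. Bump = 84. G_4 = 83.
G_4 = 83. HB_6(83) = 2·6^2 + 6 + 5. Bump = 110. G_5 = 109.

4, 26, 41, 60, 83, 109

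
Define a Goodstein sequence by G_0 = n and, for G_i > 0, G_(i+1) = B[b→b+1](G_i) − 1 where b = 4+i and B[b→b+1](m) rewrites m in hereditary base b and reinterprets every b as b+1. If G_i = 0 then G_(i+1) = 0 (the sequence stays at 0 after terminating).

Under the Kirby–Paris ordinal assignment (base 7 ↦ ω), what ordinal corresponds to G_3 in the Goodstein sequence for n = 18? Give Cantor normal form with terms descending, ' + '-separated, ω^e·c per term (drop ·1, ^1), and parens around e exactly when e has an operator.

[0] 18 ≡ 4^2 + 2 (base 4). Lift 5: 27. −1: 26.
[1] 26 ≡ 5^2 + 1 (base 5). Lift 6: 37. −1: 36.
[2] 36 ≡ 6^2 (base 6). Lift 7: 49. −1: 48.
[3] 48 ≡ 6·7 + 6 (base 7). Lift 8: 54. −1: 53.

ω·6 + 6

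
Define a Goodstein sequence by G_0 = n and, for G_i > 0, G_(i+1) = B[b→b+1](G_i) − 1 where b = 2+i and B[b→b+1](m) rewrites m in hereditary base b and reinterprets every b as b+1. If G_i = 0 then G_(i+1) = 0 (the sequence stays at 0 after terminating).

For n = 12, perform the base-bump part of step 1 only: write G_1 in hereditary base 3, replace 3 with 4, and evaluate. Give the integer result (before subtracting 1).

1066

step 0: 12 = 2^(2 + 1) + 2^2; sub 3 for 2: 3^(3 + 1) + 3^3; = 108; G_1 = 108−1 = 107
step 1: 107 = 3^(3 + 1) + 2·3^2 + 2·3 + 2; sub 4 for 3: 4^(4 + 1) + 2·4^2 + 2·4 + 2; = 1066; G_2 = 1066−1 = 1065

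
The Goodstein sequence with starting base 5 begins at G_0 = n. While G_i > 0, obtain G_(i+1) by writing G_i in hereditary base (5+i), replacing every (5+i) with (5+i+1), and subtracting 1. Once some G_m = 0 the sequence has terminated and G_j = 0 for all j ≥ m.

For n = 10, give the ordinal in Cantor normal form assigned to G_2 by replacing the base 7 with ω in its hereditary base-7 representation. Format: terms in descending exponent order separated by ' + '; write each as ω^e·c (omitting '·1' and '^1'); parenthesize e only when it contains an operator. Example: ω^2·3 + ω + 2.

ω + 4

base 5: 10 = 2·5; at 6: 2·6 = 12; next = 11
base 6: 11 = 6 + 5; at 7: 7 + 5 = 12; next = 11
base 7: 11 = 7 + 4; at 8: 8 + 4 = 12; next = 11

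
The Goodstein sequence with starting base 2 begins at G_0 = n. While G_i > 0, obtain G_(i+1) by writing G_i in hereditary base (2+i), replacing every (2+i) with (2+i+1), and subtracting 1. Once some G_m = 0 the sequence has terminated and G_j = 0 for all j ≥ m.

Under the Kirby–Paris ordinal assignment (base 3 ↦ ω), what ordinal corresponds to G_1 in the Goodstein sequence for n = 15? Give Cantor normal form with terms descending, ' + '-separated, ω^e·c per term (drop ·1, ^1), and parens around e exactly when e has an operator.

ω^(ω + 1) + ω^ω + ω

(0) 15|_2 = 2^(2 + 1) + 2^2 + 2 + 1 ↦ 3^(3 + 1) + 3^3 + 3 + 1|_3 = 112 ⇒ 111
(1) 111|_3 = 3^(3 + 1) + 3^3 + 3 ↦ 4^(4 + 1) + 4^4 + 4|_4 = 1284 ⇒ 1283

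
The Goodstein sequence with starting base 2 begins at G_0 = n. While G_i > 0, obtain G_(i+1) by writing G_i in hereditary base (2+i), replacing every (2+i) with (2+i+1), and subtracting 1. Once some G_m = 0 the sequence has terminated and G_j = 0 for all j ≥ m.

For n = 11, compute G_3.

15627

i=0: 11 = 2^(2 + 1) + 2 + 1 (b=2); 2→3: 3^(3 + 1) + 3 + 1 = 85; 85−1 = 84
i=1: 84 = 3^(3 + 1) + 3 (b=3); 3→4: 4^(4 + 1) + 4 = 1028; 1028−1 = 1027
i=2: 1027 = 4^(4 + 1) + 3 (b=4); 4→5: 5^(5 + 1) + 3 = 15628; 15628−1 = 15627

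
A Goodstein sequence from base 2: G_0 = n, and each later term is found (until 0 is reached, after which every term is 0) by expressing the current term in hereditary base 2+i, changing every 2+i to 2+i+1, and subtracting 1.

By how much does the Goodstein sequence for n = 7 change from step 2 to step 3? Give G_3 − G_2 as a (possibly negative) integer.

(0) 7|_2 = 2^2 + 2 + 1 ↦ 3^3 + 3 + 1|_3 = 31 ⇒ 30
(1) 30|_3 = 3^3 + 3 ↦ 4^4 + 4|_4 = 260 ⇒ 259
(2) 259|_4 = 4^4 + 3 ↦ 5^5 + 3|_5 = 3128 ⇒ 3127

2868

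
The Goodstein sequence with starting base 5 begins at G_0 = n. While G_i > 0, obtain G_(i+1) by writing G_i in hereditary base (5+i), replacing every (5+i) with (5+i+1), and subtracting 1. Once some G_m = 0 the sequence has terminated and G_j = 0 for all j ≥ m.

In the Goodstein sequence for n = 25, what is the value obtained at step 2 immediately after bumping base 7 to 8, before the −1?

44

[0] 25 ≡ 5^2 (base 5). Lift 6: 36. −1: 35.
[1] 35 ≡ 5·6 + 5 (base 6). Lift 7: 40. −1: 39.
[2] 39 ≡ 5·7 + 4 (base 7). Lift 8: 44. −1: 43.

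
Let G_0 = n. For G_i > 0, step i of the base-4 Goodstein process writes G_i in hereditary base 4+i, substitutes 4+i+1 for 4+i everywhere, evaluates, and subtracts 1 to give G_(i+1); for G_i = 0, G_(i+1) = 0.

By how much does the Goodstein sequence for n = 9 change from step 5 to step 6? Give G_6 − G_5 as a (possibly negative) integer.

0

[0] 9 ≡ 2·4 + 1 (base 4). Lift 5: 11. −1: 10.
[1] 10 ≡ 2·5 (base 5). Lift 6: 12. −1: 11.
[2] 11 ≡ 6 + 5 (base 6). Lift 7: 12. −1: 11.
[3] 11 ≡ 7 + 4 (base 7). Lift 8: 12. −1: 11.
[4] 11 ≡ 8 + 3 (base 8). Lift 9: 12. −1: 11.
[5] 11 ≡ 9 + 2 (base 9). Lift 10: 12. −1: 11.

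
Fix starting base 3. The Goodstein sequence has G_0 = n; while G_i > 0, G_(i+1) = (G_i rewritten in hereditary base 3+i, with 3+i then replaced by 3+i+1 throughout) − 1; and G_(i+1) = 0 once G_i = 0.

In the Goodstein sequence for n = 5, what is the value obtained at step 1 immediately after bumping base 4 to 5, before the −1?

6

[0] 5 ≡ 3 + 2 (base 3). Lift 4: 6. −1: 5.
[1] 5 ≡ 4 + 1 (base 4). Lift 5: 6. −1: 5.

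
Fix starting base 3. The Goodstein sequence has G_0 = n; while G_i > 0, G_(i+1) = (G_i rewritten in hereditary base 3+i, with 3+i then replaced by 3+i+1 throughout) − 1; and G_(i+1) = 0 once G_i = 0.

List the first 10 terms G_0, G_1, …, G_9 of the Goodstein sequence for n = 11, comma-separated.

11, 17, 25, 35, 39, 43, 47, 51, 55, 59

G_0 = 11. HB_3(11) = 3^2 + 2. Bump = 18. G_1 = 17.
G_1 = 17. HB_4(17) = 4^2 + 1. Bump = 26. G_2 = 25.
G_2 = 25. HB_5(25) = 5^2. Bump = 36. G_3 = 35.
G_3 = 35. HB_6(35) = 5·6 + 5. Bump = 40. G_4 = 39.
G_4 = 39. HB_7(39) = 5·7 + 4. Bump = 44. G_5 = 43.
G_5 = 43. HB_8(43) = 5·8 + 3. Bump = 48. G_6 = 47.
G_6 = 47. HB_9(47) = 5·9 + 2. Bump = 52. G_7 = 51.
G_7 = 51. HB_10(51) = 5·10 + 1. Bump = 56. G_8 = 55.
G_8 = 55. HB_11(55) = 5·11. Bump = 60. G_9 = 59.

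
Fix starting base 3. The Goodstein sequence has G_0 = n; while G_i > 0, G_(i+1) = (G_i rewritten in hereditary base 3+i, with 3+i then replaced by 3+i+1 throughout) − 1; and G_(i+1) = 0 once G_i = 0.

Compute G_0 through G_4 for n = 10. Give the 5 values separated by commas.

i=0: 10 = 3^2 + 1 (b=3); 3→4: 4^2 + 1 = 17; 17−1 = 16
i=1: 16 = 4^2 (b=4); 4→5: 5^2 = 25; 25−1 = 24
i=2: 24 = 4·5 + 4 (b=5); 5→6: 4·6 + 4 = 28; 28−1 = 27
i=3: 27 = 4·6 + 3 (b=6); 6→7: 4·7 + 3 = 31; 31−1 = 30

10, 16, 24, 27, 30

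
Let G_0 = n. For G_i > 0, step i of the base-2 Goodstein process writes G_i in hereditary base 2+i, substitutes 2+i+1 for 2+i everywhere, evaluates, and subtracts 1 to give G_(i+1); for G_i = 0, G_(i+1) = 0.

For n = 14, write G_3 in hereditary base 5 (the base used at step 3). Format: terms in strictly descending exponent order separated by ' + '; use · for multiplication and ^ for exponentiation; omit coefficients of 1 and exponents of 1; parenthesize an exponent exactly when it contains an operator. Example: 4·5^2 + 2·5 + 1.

5^(5 + 1) + 5^5

base 2: 14 = 2^(2 + 1) + 2^2 + 2; at 3: 3^(3 + 1) + 3^3 + 3 = 111; next = 110
base 3: 110 = 3^(3 + 1) + 3^3 + 2; at 4: 4^(4 + 1) + 4^4 + 2 = 1282; next = 1281
base 4: 1281 = 4^(4 + 1) + 4^4 + 1; at 5: 5^(5 + 1) + 5^5 + 1 = 18751; next = 18750
base 5: 18750 = 5^(5 + 1) + 5^5; at 6: 6^(6 + 1) + 6^6 = 326592; next = 326591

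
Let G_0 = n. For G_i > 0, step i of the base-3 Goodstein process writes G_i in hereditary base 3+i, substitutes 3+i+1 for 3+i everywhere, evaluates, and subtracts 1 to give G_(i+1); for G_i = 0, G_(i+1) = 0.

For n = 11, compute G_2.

i=0: 11 = 3^2 + 2 (b=3); 3→4: 4^2 + 2 = 18; 18−1 = 17
i=1: 17 = 4^2 + 1 (b=4); 4→5: 5^2 + 1 = 26; 26−1 = 25

25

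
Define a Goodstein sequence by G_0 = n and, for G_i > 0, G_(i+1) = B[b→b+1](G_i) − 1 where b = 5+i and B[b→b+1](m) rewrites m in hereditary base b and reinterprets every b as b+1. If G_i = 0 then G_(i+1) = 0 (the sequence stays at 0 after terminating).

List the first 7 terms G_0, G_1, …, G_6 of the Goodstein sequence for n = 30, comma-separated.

30, 41, 53, 67, 83, 101, 121

step 0: 30 = 5^2 + 5; sub 6 for 5: 6^2 + 6; = 42; G_1 = 42−1 = 41
step 1: 41 = 6^2 + 5; sub 7 for 6: 7^2 + 5; = 54; G_2 = 54−1 = 53
step 2: 53 = 7^2 + 4; sub 8 for 7: 8^2 + 4; = 68; G_3 = 68−1 = 67
step 3: 67 = 8^2 + 3; sub 9 for 8: 9^2 + 3; = 84; G_4 = 84−1 = 83
step 4: 83 = 9^2 + 2; sub 10 for 9: 10^2 + 2; = 102; G_5 = 102−1 = 101
step 5: 101 = 10^2 + 1; sub 11 for 10: 11^2 + 1; = 122; G_6 = 122−1 = 121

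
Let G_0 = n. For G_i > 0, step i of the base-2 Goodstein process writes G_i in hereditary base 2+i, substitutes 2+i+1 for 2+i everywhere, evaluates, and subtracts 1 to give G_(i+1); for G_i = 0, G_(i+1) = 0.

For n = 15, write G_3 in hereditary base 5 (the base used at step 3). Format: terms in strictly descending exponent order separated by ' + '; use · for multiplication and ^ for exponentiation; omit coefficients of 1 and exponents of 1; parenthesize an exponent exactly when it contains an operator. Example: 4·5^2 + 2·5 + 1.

5^(5 + 1) + 5^5 + 2

15 —HB2→ 2^(2 + 1) + 2^2 + 2 + 1 —bump→ 3^(3 + 1) + 3^3 + 3 + 1 = 112 —(−1)→ 111
111 —HB3→ 3^(3 + 1) + 3^3 + 3 —bump→ 4^(4 + 1) + 4^4 + 4 = 1284 —(−1)→ 1283
1283 —HB4→ 4^(4 + 1) + 4^4 + 3 —bump→ 5^(5 + 1) + 5^5 + 3 = 18753 —(−1)→ 18752
18752 —HB5→ 5^(5 + 1) + 5^5 + 2 —bump→ 6^(6 + 1) + 6^6 + 2 = 326594 —(−1)→ 326593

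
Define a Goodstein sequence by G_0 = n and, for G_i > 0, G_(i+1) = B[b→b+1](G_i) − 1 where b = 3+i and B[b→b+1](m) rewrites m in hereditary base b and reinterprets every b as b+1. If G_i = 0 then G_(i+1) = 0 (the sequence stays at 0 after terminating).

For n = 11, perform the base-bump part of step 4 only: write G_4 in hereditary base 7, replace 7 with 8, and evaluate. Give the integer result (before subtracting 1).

44

base 3: 11 = 3^2 + 2; at 4: 4^2 + 2 = 18; next = 17
base 4: 17 = 4^2 + 1; at 5: 5^2 + 1 = 26; next = 25
base 5: 25 = 5^2; at 6: 6^2 = 36; next = 35
base 6: 35 = 5·6 + 5; at 7: 5·7 + 5 = 40; next = 39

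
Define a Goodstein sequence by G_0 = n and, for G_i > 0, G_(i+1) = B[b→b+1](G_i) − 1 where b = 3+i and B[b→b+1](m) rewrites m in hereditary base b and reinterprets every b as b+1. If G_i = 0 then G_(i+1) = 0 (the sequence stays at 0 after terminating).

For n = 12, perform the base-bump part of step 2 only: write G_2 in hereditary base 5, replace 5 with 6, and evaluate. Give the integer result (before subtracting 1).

38

i=0: 12 = 3^2 + 3 (b=3); 3→4: 4^2 + 4 = 20; 20−1 = 19
i=1: 19 = 4^2 + 3 (b=4); 4→5: 5^2 + 3 = 28; 28−1 = 27
i=2: 27 = 5^2 + 2 (b=5); 5→6: 6^2 + 2 = 38; 38−1 = 37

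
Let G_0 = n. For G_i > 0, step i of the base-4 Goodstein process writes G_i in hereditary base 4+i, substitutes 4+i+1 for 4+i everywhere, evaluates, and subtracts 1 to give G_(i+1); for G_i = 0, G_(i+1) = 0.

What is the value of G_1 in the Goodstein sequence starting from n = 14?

16

step 0: 14 = 3·4 + 2; sub 5 for 4: 3·5 + 2; = 17; G_1 = 17−1 = 16
step 1: 16 = 3·5 + 1; sub 6 for 5: 3·6 + 1; = 19; G_2 = 19−1 = 18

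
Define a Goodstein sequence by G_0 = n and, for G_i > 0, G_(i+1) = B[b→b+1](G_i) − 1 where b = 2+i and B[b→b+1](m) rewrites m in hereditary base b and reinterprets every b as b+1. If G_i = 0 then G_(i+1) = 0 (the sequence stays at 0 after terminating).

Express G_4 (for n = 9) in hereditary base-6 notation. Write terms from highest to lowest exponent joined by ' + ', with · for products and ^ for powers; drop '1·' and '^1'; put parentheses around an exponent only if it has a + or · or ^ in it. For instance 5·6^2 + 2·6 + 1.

3·6^6 + 3·6^3 + 3·6^2 + 3·6 + 1

i=0: 9 = 2^(2 + 1) + 1 (b=2); 2→3: 3^(3 + 1) + 1 = 82; 82−1 = 81
i=1: 81 = 3^(3 + 1) (b=3); 3→4: 4^(4 + 1) = 1024; 1024−1 = 1023
i=2: 1023 = 3·4^4 + 3·4^3 + 3·4^2 + 3·4 + 3 (b=4); 4→5: 3·5^5 + 3·5^3 + 3·5^2 + 3·5 + 3 = 9843; 9843−1 = 9842
i=3: 9842 = 3·5^5 + 3·5^3 + 3·5^2 + 3·5 + 2 (b=5); 5→6: 3·6^6 + 3·6^3 + 3·6^2 + 3·6 + 2 = 140744; 140744−1 = 140743
i=4: 140743 = 3·6^6 + 3·6^3 + 3·6^2 + 3·6 + 1 (b=6); 6→7: 3·7^7 + 3·7^3 + 3·7^2 + 3·7 + 1 = 2471827; 2471827−1 = 2471826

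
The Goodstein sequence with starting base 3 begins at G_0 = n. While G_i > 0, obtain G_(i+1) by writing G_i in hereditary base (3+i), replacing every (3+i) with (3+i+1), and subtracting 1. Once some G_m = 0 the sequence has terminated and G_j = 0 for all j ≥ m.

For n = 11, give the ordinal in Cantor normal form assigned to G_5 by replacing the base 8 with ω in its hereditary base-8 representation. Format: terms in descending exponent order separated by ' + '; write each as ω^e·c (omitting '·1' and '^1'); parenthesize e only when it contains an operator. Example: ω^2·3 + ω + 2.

ω·5 + 3

11 —HB3→ 3^2 + 2 —bump→ 4^2 + 2 = 18 —(−1)→ 17
17 —HB4→ 4^2 + 1 —bump→ 5^2 + 1 = 26 —(−1)→ 25
25 —HB5→ 5^2 —bump→ 6^2 = 36 —(−1)→ 35
35 —HB6→ 5·6 + 5 —bump→ 5·7 + 5 = 40 —(−1)→ 39
39 —HB7→ 5·7 + 4 —bump→ 5·8 + 4 = 44 —(−1)→ 43
43 —HB8→ 5·8 + 3 —bump→ 5·9 + 3 = 48 —(−1)→ 47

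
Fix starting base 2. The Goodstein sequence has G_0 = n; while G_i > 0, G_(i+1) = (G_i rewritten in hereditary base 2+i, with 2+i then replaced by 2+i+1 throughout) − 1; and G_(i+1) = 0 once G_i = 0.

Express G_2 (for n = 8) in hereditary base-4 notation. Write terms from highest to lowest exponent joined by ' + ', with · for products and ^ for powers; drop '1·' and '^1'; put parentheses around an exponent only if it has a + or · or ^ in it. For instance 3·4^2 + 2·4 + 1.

2·4^4 + 2·4^2 + 2·4 + 1

G_0=8  [base 2] 2^(2 + 1)  →[2↦3]→  3^(3 + 1) = 81  −1 ⇒ G_1=80
G_1=80  [base 3] 2·3^3 + 2·3^2 + 2·3 + 2  →[3↦4]→  2·4^4 + 2·4^2 + 2·4 + 2 = 554  −1 ⇒ G_2=553
G_2=553  [base 4] 2·4^4 + 2·4^2 + 2·4 + 1  →[4↦5]→  2·5^5 + 2·5^2 + 2·5 + 1 = 6311  −1 ⇒ G_3=6310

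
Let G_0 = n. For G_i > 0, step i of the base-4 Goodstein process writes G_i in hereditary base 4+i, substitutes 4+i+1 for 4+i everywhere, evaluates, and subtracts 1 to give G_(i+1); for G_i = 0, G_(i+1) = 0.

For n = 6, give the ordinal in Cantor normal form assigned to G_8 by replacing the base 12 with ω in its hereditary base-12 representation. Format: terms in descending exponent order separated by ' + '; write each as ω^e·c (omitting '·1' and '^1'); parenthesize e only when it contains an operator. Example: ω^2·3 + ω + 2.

1

i=0: 6 = 4 + 2 (b=4); 4→5: 5 + 2 = 7; 7−1 = 6
i=1: 6 = 5 + 1 (b=5); 5→6: 6 + 1 = 7; 7−1 = 6
i=2: 6 = 6 (b=6); 6→7: 7 = 7; 7−1 = 6
i=3: 6 = 6 (b=7); 7→8: 6 = 6; 6−1 = 5
i=4: 5 = 5 (b=8); 8→9: 5 = 5; 5−1 = 4
i=5: 4 = 4 (b=9); 9→10: 4 = 4; 4−1 = 3
i=6: 3 = 3 (b=10); 10→11: 3 = 3; 3−1 = 2
i=7: 2 = 2 (b=11); 11→12: 2 = 2; 2−1 = 1
i=8: 1 = 1 (b=12); 12→13: 1 = 1; 1−1 = 0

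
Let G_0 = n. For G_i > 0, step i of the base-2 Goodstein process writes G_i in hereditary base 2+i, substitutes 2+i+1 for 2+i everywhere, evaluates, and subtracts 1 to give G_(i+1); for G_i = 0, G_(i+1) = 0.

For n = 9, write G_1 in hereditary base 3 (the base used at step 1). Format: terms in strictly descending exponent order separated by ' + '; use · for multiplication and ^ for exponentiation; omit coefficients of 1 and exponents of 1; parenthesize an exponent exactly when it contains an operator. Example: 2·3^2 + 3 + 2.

3^(3 + 1)

[0] 9 ≡ 2^(2 + 1) + 1 (base 2). Lift 3: 82. −1: 81.
[1] 81 ≡ 3^(3 + 1) (base 3). Lift 4: 1024. −1: 1023.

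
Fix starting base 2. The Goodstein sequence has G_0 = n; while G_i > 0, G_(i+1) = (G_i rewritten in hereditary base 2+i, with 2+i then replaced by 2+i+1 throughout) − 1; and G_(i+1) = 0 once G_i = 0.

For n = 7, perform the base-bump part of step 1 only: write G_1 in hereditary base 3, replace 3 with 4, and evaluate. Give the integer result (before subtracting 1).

G_0 = 7. HB_2(7) = 2^2 + 2 + 1. Bump = 31. G_1 = 30.
G_1 = 30. HB_3(30) = 3^3 + 3. Bump = 260. G_2 = 259.

260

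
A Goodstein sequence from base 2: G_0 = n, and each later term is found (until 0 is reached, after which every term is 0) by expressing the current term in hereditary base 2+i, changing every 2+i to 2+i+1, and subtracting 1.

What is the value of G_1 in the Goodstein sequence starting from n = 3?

G_0=3  [base 2] 2 + 1  →[2↦3]→  3 + 1 = 4  −1 ⇒ G_1=3
G_1=3  [base 3] 3  →[3↦4]→  4 = 4  −1 ⇒ G_2=3

3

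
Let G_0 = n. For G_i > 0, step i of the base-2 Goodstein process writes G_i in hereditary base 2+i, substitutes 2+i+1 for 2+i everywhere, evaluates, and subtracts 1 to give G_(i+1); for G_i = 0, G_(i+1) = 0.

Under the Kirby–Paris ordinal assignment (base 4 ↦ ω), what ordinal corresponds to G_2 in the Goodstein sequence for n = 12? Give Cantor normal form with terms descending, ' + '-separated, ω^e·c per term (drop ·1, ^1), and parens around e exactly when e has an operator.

ω^(ω + 1) + ω^2·2 + ω·2 + 1

i=0: 12 = 2^(2 + 1) + 2^2 (b=2); 2→3: 3^(3 + 1) + 3^3 = 108; 108−1 = 107
i=1: 107 = 3^(3 + 1) + 2·3^2 + 2·3 + 2 (b=3); 3→4: 4^(4 + 1) + 2·4^2 + 2·4 + 2 = 1066; 1066−1 = 1065
i=2: 1065 = 4^(4 + 1) + 2·4^2 + 2·4 + 1 (b=4); 4→5: 5^(5 + 1) + 2·5^2 + 2·5 + 1 = 15686; 15686−1 = 15685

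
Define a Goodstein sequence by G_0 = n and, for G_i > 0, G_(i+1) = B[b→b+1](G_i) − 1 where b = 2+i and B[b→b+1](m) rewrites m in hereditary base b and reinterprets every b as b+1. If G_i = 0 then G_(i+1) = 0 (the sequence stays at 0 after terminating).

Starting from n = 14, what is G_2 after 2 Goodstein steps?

1281

[0] 14 ≡ 2^(2 + 1) + 2^2 + 2 (base 2). Lift 3: 111. −1: 110.
[1] 110 ≡ 3^(3 + 1) + 3^3 + 2 (base 3). Lift 4: 1282. −1: 1281.
[2] 1281 ≡ 4^(4 + 1) + 4^4 + 1 (base 4). Lift 5: 18751. −1: 18750.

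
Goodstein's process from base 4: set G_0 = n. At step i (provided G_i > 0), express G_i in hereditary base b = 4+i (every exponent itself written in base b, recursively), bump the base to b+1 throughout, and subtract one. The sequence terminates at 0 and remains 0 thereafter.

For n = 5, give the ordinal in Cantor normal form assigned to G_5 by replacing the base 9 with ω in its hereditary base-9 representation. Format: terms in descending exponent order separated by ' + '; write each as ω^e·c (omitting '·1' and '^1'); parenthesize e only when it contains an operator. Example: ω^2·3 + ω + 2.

2

step 0: 5 = 4 + 1; sub 5 for 4: 5 + 1; = 6; G_1 = 6−1 = 5
step 1: 5 = 5; sub 6 for 5: 6; = 6; G_2 = 6−1 = 5
step 2: 5 = 5; sub 7 for 6: 5; = 5; G_3 = 5−1 = 4
step 3: 4 = 4; sub 8 for 7: 4; = 4; G_4 = 4−1 = 3
step 4: 3 = 3; sub 9 for 8: 3; = 3; G_5 = 3−1 = 2
step 5: 2 = 2; sub 10 for 9: 2; = 2; G_6 = 2−1 = 1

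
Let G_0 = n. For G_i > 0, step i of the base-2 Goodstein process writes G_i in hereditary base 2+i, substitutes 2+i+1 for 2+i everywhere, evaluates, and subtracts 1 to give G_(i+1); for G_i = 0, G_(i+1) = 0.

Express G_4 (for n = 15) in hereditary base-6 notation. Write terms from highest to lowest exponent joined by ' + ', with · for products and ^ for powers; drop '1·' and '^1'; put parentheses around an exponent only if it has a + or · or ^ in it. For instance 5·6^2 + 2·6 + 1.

[0] 15 ≡ 2^(2 + 1) + 2^2 + 2 + 1 (base 2). Lift 3: 112. −1: 111.
[1] 111 ≡ 3^(3 + 1) + 3^3 + 3 (base 3). Lift 4: 1284. −1: 1283.
[2] 1283 ≡ 4^(4 + 1) + 4^4 + 3 (base 4). Lift 5: 18753. −1: 18752.
[3] 18752 ≡ 5^(5 + 1) + 5^5 + 2 (base 5). Lift 6: 326594. −1: 326593.

6^(6 + 1) + 6^6 + 1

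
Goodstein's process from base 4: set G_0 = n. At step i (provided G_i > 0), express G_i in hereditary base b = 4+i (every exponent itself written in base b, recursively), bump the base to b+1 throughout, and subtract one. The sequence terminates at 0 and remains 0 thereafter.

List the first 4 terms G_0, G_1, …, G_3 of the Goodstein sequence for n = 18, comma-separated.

18, 26, 36, 48

(0) 18|_4 = 4^2 + 2 ↦ 5^2 + 2|_5 = 27 ⇒ 26
(1) 26|_5 = 5^2 + 1 ↦ 6^2 + 1|_6 = 37 ⇒ 36
(2) 36|_6 = 6^2 ↦ 7^2|_7 = 49 ⇒ 48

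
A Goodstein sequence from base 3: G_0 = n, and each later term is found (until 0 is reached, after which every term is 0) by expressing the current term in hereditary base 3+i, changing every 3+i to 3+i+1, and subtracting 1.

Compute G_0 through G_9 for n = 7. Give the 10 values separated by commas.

7, 8, 9, 9, 9, 9, 9, 9, 8, 7

G_0 = 7. HB_3(7) = 2·3 + 1. Bump = 9. G_1 = 8.
G_1 = 8. HB_4(8) = 2·4. Bump = 10. G_2 = 9.
G_2 = 9. HB_5(9) = 5 + 4. Bump = 10. G_3 = 9.
G_3 = 9. HB_6(9) = 6 + 3. Bump = 10. G_4 = 9.
G_4 = 9. HB_7(9) = 7 + 2. Bump = 10. G_5 = 9.
G_5 = 9. HB_8(9) = 8 + 1. Bump = 10. G_6 = 9.
G_6 = 9. HB_9(9) = 9. Bump = 10. G_7 = 9.
G_7 = 9. HB_10(9) = 9. Bump = 9. G_8 = 8.
G_8 = 8. HB_11(8) = 8. Bump = 8. G_9 = 7.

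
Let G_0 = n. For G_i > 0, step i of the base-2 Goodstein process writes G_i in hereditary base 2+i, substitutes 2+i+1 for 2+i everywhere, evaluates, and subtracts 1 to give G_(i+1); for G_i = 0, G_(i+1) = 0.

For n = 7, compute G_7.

37665879

G_0=7  [base 2] 2^2 + 2 + 1  →[2↦3]→  3^3 + 3 + 1 = 31  −1 ⇒ G_1=30
G_1=30  [base 3] 3^3 + 3  →[3↦4]→  4^4 + 4 = 260  −1 ⇒ G_2=259
G_2=259  [base 4] 4^4 + 3  →[4↦5]→  5^5 + 3 = 3128  −1 ⇒ G_3=3127
G_3=3127  [base 5] 5^5 + 2  →[5↦6]→  6^6 + 2 = 46658  −1 ⇒ G_4=46657
G_4=46657  [base 6] 6^6 + 1  →[6↦7]→  7^7 + 1 = 823544  −1 ⇒ G_5=823543
G_5=823543  [base 7] 7^7  →[7↦8]→  8^8 = 16777216  −1 ⇒ G_6=16777215
G_6=16777215  [base 8] 7·8^7 + 7·8^6 + 7·8^5 + 7·8^4 + 7·8^3 + 7·8^2 + 7·8 + 7  →[8↦9]→  7·9^7 + 7·9^6 + 7·9^5 + 7·9^4 + 7·9^3 + 7·9^2 + 7·9 + 7 = 37665880  −1 ⇒ G_7=37665879
G_7=37665879  [base 9] 7·9^7 + 7·9^6 + 7·9^5 + 7·9^4 + 7·9^3 + 7·9^2 + 7·9 + 6  →[9↦10]→  7·10^7 + 7·10^6 + 7·10^5 + 7·10^4 + 7·10^3 + 7·10^2 + 7·10 + 6 = 77777776  −1 ⇒ G_8=77777775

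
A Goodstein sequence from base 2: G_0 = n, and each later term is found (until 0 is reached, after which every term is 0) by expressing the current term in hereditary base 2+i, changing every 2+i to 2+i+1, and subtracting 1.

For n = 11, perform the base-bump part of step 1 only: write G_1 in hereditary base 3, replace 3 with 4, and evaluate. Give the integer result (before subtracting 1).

1028

G_0 = 11. HB_2(11) = 2^(2 + 1) + 2 + 1. Bump = 85. G_1 = 84.
G_1 = 84. HB_3(84) = 3^(3 + 1) + 3. Bump = 1028. G_2 = 1027.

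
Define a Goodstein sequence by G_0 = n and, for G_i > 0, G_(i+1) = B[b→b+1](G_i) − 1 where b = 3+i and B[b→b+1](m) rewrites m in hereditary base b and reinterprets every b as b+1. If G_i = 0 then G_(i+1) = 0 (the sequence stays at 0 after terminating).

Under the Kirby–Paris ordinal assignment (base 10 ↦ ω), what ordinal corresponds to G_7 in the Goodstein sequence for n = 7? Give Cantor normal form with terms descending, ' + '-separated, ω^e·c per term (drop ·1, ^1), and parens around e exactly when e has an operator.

9

G_0=7  [base 3] 2·3 + 1  →[3↦4]→  2·4 + 1 = 9  −1 ⇒ G_1=8
G_1=8  [base 4] 2·4  →[4↦5]→  2·5 = 10  −1 ⇒ G_2=9
G_2=9  [base 5] 5 + 4  →[5↦6]→  6 + 4 = 10  −1 ⇒ G_3=9
G_3=9  [base 6] 6 + 3  →[6↦7]→  7 + 3 = 10  −1 ⇒ G_4=9
G_4=9  [base 7] 7 + 2  →[7↦8]→  8 + 2 = 10  −1 ⇒ G_5=9
G_5=9  [base 8] 8 + 1  →[8↦9]→  9 + 1 = 10  −1 ⇒ G_6=9
G_6=9  [base 9] 9  →[9↦10]→  10 = 10  −1 ⇒ G_7=9
G_7=9  [base 10] 9  →[10↦11]→  9 = 9  −1 ⇒ G_8=8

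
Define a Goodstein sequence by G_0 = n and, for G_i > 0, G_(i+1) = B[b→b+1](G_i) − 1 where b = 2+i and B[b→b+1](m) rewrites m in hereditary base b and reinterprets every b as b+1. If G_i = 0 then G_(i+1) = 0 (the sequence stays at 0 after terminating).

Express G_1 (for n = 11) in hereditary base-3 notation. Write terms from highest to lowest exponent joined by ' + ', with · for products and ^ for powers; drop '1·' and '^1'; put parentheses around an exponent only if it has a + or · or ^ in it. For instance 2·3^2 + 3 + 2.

G_0 = 11. HB_2(11) = 2^(2 + 1) + 2 + 1. Bump = 85. G_1 = 84.
G_1 = 84. HB_3(84) = 3^(3 + 1) + 3. Bump = 1028. G_2 = 1027.

3^(3 + 1) + 3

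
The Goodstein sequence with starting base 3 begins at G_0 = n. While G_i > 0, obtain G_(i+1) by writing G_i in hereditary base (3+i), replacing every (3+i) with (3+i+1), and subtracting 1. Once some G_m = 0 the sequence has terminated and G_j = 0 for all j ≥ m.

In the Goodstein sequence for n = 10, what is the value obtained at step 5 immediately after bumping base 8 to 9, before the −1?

(0) 10|_3 = 3^2 + 1 ↦ 4^2 + 1|_4 = 17 ⇒ 16
(1) 16|_4 = 4^2 ↦ 5^2|_5 = 25 ⇒ 24
(2) 24|_5 = 4·5 + 4 ↦ 4·6 + 4|_6 = 28 ⇒ 27
(3) 27|_6 = 4·6 + 3 ↦ 4·7 + 3|_7 = 31 ⇒ 30
(4) 30|_7 = 4·7 + 2 ↦ 4·8 + 2|_8 = 34 ⇒ 33
(5) 33|_8 = 4·8 + 1 ↦ 4·9 + 1|_9 = 37 ⇒ 36

37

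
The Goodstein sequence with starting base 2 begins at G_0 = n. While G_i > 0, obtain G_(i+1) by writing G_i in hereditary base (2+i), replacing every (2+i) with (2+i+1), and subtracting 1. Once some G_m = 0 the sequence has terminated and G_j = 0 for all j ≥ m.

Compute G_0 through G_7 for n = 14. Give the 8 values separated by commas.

14, 110, 1281, 18750, 326591, 5862840, 134404971, 3487116548

base 2: 14 = 2^(2 + 1) + 2^2 + 2; at 3: 3^(3 + 1) + 3^3 + 3 = 111; next = 110
base 3: 110 = 3^(3 + 1) + 3^3 + 2; at 4: 4^(4 + 1) + 4^4 + 2 = 1282; next = 1281
base 4: 1281 = 4^(4 + 1) + 4^4 + 1; at 5: 5^(5 + 1) + 5^5 + 1 = 18751; next = 18750
base 5: 18750 = 5^(5 + 1) + 5^5; at 6: 6^(6 + 1) + 6^6 = 326592; next = 326591
base 6: 326591 = 6^(6 + 1) + 5·6^5 + 5·6^4 + 5·6^3 + 5·6^2 + 5·6 + 5; at 7: 7^(7 + 1) + 5·7^5 + 5·7^4 + 5·7^3 + 5·7^2 + 5·7 + 5 = 5862841; next = 5862840
base 7: 5862840 = 7^(7 + 1) + 5·7^5 + 5·7^4 + 5·7^3 + 5·7^2 + 5·7 + 4; at 8: 8^(8 + 1) + 5·8^5 + 5·8^4 + 5·8^3 + 5·8^2 + 5·8 + 4 = 134404972; next = 134404971
base 8: 134404971 = 8^(8 + 1) + 5·8^5 + 5·8^4 + 5·8^3 + 5·8^2 + 5·8 + 3; at 9: 9^(9 + 1) + 5·9^5 + 5·9^4 + 5·9^3 + 5·9^2 + 5·9 + 3 = 3487116549; next = 3487116548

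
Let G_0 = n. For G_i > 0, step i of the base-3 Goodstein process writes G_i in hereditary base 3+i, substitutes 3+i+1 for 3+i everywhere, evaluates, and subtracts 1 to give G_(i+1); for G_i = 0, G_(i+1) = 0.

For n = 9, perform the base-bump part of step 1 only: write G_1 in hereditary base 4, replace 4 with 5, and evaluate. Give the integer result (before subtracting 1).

18

step 0: 9 = 3^2; sub 4 for 3: 4^2; = 16; G_1 = 16−1 = 15
step 1: 15 = 3·4 + 3; sub 5 for 4: 3·5 + 3; = 18; G_2 = 18−1 = 17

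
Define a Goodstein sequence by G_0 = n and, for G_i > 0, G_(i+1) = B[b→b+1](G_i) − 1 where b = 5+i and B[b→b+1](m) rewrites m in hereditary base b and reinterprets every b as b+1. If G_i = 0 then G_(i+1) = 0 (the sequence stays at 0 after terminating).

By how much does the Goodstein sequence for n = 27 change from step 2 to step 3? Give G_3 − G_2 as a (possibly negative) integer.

[0] 27 ≡ 5^2 + 2 (base 5). Lift 6: 38. −1: 37.
[1] 37 ≡ 6^2 + 1 (base 6). Lift 7: 50. −1: 49.
[2] 49 ≡ 7^2 (base 7). Lift 8: 64. −1: 63.

14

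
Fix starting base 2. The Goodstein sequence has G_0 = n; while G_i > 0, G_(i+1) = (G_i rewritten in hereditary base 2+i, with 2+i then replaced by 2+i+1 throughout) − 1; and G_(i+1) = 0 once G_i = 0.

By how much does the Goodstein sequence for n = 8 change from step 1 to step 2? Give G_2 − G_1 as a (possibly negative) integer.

473

8 —HB2→ 2^(2 + 1) —bump→ 3^(3 + 1) = 81 —(−1)→ 80
80 —HB3→ 2·3^3 + 2·3^2 + 2·3 + 2 —bump→ 2·4^4 + 2·4^2 + 2·4 + 2 = 554 —(−1)→ 553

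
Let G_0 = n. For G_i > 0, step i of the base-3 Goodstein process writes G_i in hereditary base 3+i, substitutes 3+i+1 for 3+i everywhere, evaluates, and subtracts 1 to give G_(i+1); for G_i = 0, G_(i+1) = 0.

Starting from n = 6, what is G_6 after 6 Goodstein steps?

base 3: 6 = 2·3; at 4: 2·4 = 8; next = 7
base 4: 7 = 4 + 3; at 5: 5 + 3 = 8; next = 7
base 5: 7 = 5 + 2; at 6: 6 + 2 = 8; next = 7
base 6: 7 = 6 + 1; at 7: 7 + 1 = 8; next = 7
base 7: 7 = 7; at 8: 8 = 8; next = 7
base 8: 7 = 7; at 9: 7 = 7; next = 6

6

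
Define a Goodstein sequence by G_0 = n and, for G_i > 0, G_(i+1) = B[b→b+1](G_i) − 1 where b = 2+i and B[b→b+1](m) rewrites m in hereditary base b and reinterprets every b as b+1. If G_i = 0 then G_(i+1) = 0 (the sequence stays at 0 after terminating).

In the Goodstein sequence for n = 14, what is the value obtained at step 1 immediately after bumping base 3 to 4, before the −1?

step 0: 14 = 2^(2 + 1) + 2^2 + 2; sub 3 for 2: 3^(3 + 1) + 3^3 + 3; = 111; G_1 = 111−1 = 110
step 1: 110 = 3^(3 + 1) + 3^3 + 2; sub 4 for 3: 4^(4 + 1) + 4^4 + 2; = 1282; G_2 = 1282−1 = 1281

1282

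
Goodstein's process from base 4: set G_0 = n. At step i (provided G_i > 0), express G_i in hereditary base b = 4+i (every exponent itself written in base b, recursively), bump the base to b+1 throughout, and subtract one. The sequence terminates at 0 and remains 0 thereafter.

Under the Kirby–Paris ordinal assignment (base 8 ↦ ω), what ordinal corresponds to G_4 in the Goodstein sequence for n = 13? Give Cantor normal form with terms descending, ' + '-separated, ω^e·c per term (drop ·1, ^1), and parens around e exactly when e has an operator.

ω·2 + 3

(0) 13|_4 = 3·4 + 1 ↦ 3·5 + 1|_5 = 16 ⇒ 15
(1) 15|_5 = 3·5 ↦ 3·6|_6 = 18 ⇒ 17
(2) 17|_6 = 2·6 + 5 ↦ 2·7 + 5|_7 = 19 ⇒ 18
(3) 18|_7 = 2·7 + 4 ↦ 2·8 + 4|_8 = 20 ⇒ 19
(4) 19|_8 = 2·8 + 3 ↦ 2·9 + 3|_9 = 21 ⇒ 20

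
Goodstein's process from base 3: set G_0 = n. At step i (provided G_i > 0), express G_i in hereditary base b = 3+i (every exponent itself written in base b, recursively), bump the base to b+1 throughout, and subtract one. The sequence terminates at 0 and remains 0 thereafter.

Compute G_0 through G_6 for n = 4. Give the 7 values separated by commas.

4, 4, 4, 3, 2, 1, 0

step 0: 4 = 3 + 1; sub 4 for 3: 4 + 1; = 5; G_1 = 5−1 = 4
step 1: 4 = 4; sub 5 for 4: 5; = 5; G_2 = 5−1 = 4
step 2: 4 = 4; sub 6 for 5: 4; = 4; G_3 = 4−1 = 3
step 3: 3 = 3; sub 7 for 6: 3; = 3; G_4 = 3−1 = 2
step 4: 2 = 2; sub 8 for 7: 2; = 2; G_5 = 2−1 = 1
step 5: 1 = 1; sub 9 for 8: 1; = 1; G_6 = 1−1 = 0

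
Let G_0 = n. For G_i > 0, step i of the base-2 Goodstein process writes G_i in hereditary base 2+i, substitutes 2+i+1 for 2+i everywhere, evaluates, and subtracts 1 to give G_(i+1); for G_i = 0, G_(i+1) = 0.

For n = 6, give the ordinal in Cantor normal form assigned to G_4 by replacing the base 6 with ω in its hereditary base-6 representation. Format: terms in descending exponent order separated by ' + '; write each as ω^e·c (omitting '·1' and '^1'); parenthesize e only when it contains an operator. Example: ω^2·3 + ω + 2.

6 —HB2→ 2^2 + 2 —bump→ 3^3 + 3 = 30 —(−1)→ 29
29 —HB3→ 3^3 + 2 —bump→ 4^4 + 2 = 258 —(−1)→ 257
257 —HB4→ 4^4 + 1 —bump→ 5^5 + 1 = 3126 —(−1)→ 3125
3125 —HB5→ 5^5 —bump→ 6^6 = 46656 —(−1)→ 46655
46655 —HB6→ 5·6^5 + 5·6^4 + 5·6^3 + 5·6^2 + 5·6 + 5 —bump→ 5·7^5 + 5·7^4 + 5·7^3 + 5·7^2 + 5·7 + 5 = 98040 —(−1)→ 98039

ω^5·5 + ω^4·5 + ω^3·5 + ω^2·5 + ω·5 + 5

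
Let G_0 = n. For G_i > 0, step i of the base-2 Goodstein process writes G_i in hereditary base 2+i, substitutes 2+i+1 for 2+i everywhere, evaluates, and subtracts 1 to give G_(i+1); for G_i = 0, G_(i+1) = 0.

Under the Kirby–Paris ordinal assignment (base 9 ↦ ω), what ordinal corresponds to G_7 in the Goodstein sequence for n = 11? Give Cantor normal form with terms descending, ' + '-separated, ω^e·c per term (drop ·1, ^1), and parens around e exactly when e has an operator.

ω^ω·7 + ω^7·7 + ω^6·7 + ω^5·7 + ω^4·7 + ω^3·7 + ω^2·7 + ω·7 + 6

G_0 = 11. HB_2(11) = 2^(2 + 1) + 2 + 1. Bump = 85. G_1 = 84.
G_1 = 84. HB_3(84) = 3^(3 + 1) + 3. Bump = 1028. G_2 = 1027.
G_2 = 1027. HB_4(1027) = 4^(4 + 1) + 3. Bump = 15628. G_3 = 15627.
G_3 = 15627. HB_5(15627) = 5^(5 + 1) + 2. Bump = 279938. G_4 = 279937.
G_4 = 279937. HB_6(279937) = 6^(6 + 1) + 1. Bump = 5764802. G_5 = 5764801.
G_5 = 5764801. HB_7(5764801) = 7^(7 + 1). Bump = 134217728. G_6 = 134217727.
G_6 = 134217727. HB_8(134217727) = 7·8^8 + 7·8^7 + 7·8^6 + 7·8^5 + 7·8^4 + 7·8^3 + 7·8^2 + 7·8 + 7. Bump = 2749609303. G_7 = 2749609302.
G_7 = 2749609302. HB_9(2749609302) = 7·9^9 + 7·9^7 + 7·9^6 + 7·9^5 + 7·9^4 + 7·9^3 + 7·9^2 + 7·9 + 6. Bump = 70077777776. G_8 = 70077777775.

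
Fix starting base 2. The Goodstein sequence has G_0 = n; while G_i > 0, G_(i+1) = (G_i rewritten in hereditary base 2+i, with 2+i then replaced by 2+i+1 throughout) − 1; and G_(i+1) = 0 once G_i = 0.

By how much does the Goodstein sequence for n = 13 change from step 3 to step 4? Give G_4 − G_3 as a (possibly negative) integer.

i=0: 13 = 2^(2 + 1) + 2^2 + 1 (b=2); 2→3: 3^(3 + 1) + 3^3 + 1 = 109; 109−1 = 108
i=1: 108 = 3^(3 + 1) + 3^3 (b=3); 3→4: 4^(4 + 1) + 4^4 = 1280; 1280−1 = 1279
i=2: 1279 = 4^(4 + 1) + 3·4^3 + 3·4^2 + 3·4 + 3 (b=4); 4→5: 5^(5 + 1) + 3·5^3 + 3·5^2 + 3·5 + 3 = 16093; 16093−1 = 16092
i=3: 16092 = 5^(5 + 1) + 3·5^3 + 3·5^2 + 3·5 + 2 (b=5); 5→6: 6^(6 + 1) + 3·6^3 + 3·6^2 + 3·6 + 2 = 280712; 280712−1 = 280711

264619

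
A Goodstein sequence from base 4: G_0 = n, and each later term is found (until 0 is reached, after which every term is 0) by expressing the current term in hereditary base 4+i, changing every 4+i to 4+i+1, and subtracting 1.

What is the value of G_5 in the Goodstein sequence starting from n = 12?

18

step 0: 12 = 3·4; sub 5 for 4: 3·5; = 15; G_1 = 15−1 = 14
step 1: 14 = 2·5 + 4; sub 6 for 5: 2·6 + 4; = 16; G_2 = 16−1 = 15
step 2: 15 = 2·6 + 3; sub 7 for 6: 2·7 + 3; = 17; G_3 = 17−1 = 16
step 3: 16 = 2·7 + 2; sub 8 for 7: 2·8 + 2; = 18; G_4 = 18−1 = 17
step 4: 17 = 2·8 + 1; sub 9 for 8: 2·9 + 1; = 19; G_5 = 19−1 = 18
step 5: 18 = 2·9; sub 10 for 9: 2·10; = 20; G_6 = 20−1 = 19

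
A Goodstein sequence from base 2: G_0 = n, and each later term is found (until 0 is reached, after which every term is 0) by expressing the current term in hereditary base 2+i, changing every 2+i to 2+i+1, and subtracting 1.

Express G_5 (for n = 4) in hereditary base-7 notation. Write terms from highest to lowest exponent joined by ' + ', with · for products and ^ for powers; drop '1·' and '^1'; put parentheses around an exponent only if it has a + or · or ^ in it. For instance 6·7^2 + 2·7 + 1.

G_0 = 4. HB_2(4) = 2^2. Bump = 27. G_1 = 26.
G_1 = 26. HB_3(26) = 2·3^2 + 2·3 + 2. Bump = 42. G_2 = 41.
G_2 = 41. HB_4(41) = 2·4^2 + 2·4 + 1. Bump = 61. G_3 = 60.
G_3 = 60. HB_5(60) = 2·5^2 + 2·5. Bump = 84. G_4 = 83.
G_4 = 83. HB_6(83) = 2·6^2 + 6 + 5. Bump = 110. G_5 = 109.

2·7^2 + 7 + 4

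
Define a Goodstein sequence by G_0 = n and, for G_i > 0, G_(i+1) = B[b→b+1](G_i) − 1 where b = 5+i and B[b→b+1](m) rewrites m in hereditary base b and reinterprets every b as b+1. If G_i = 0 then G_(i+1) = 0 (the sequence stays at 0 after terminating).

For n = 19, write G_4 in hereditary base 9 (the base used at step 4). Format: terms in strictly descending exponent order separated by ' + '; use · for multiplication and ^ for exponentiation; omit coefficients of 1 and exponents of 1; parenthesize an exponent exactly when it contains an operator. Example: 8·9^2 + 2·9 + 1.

3·9

G_0 = 19. HB_5(19) = 3·5 + 4. Bump = 22. G_1 = 21.
G_1 = 21. HB_6(21) = 3·6 + 3. Bump = 24. G_2 = 23.
G_2 = 23. HB_7(23) = 3·7 + 2. Bump = 26. G_3 = 25.
G_3 = 25. HB_8(25) = 3·8 + 1. Bump = 28. G_4 = 27.
G_4 = 27. HB_9(27) = 3·9. Bump = 30. G_5 = 29.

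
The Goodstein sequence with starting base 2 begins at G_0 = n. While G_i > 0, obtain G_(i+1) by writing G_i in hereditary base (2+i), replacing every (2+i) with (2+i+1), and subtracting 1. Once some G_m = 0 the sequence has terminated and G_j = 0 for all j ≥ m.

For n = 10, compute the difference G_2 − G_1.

942

(0) 10|_2 = 2^(2 + 1) + 2 ↦ 3^(3 + 1) + 3|_3 = 84 ⇒ 83
(1) 83|_3 = 3^(3 + 1) + 2 ↦ 4^(4 + 1) + 2|_4 = 1026 ⇒ 1025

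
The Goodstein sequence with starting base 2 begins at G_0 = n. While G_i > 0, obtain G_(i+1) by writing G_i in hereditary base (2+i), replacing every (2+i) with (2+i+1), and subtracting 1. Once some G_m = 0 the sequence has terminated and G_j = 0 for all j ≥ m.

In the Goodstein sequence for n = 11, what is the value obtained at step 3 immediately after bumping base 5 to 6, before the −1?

279938

step 0: 11 = 2^(2 + 1) + 2 + 1; sub 3 for 2: 3^(3 + 1) + 3 + 1; = 85; G_1 = 85−1 = 84
step 1: 84 = 3^(3 + 1) + 3; sub 4 for 3: 4^(4 + 1) + 4; = 1028; G_2 = 1028−1 = 1027
step 2: 1027 = 4^(4 + 1) + 3; sub 5 for 4: 5^(5 + 1) + 3; = 15628; G_3 = 15628−1 = 15627
step 3: 15627 = 5^(5 + 1) + 2; sub 6 for 5: 6^(6 + 1) + 2; = 279938; G_4 = 279938−1 = 279937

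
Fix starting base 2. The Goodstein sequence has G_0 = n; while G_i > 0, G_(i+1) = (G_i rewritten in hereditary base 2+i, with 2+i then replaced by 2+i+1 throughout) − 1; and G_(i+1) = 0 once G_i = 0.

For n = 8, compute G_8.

G_0 = 8. HB_2(8) = 2^(2 + 1). Bump = 81. G_1 = 80.
G_1 = 80. HB_3(80) = 2·3^3 + 2·3^2 + 2·3 + 2. Bump = 554. G_2 = 553.
G_2 = 553. HB_4(553) = 2·4^4 + 2·4^2 + 2·4 + 1. Bump = 6311. G_3 = 6310.
G_3 = 6310. HB_5(6310) = 2·5^5 + 2·5^2 + 2·5. Bump = 93396. G_4 = 93395.
G_4 = 93395. HB_6(93395) = 2·6^6 + 2·6^2 + 6 + 5. Bump = 1647196. G_5 = 1647195.
G_5 = 1647195. HB_7(1647195) = 2·7^7 + 2·7^2 + 7 + 4. Bump = 33554572. G_6 = 33554571.
G_6 = 33554571. HB_8(33554571) = 2·8^8 + 2·8^2 + 8 + 3. Bump = 774841152. G_7 = 774841151.
G_7 = 774841151. HB_9(774841151) = 2·9^9 + 2·9^2 + 9 + 2. Bump = 20000000212. G_8 = 20000000211.

20000000211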